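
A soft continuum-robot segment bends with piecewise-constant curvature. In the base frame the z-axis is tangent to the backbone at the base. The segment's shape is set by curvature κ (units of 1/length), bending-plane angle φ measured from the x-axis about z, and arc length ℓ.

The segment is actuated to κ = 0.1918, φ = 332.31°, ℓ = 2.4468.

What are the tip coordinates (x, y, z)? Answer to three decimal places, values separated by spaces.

θ = κ·ℓ = 0.1918 × 2.4468 = 0.46930 rad
ρ = (1 − cos θ)/κ = (1 − 0.89189)/0.1918 = 0.56368
z = sin θ / κ = 0.45226/0.1918 = 2.35797
x = ρ cos φ = 0.56368 × cos(332.31°) = 0.49912
y = ρ sin φ = 0.56368 × sin(332.31°) = -0.26193

0.499 -0.262 2.358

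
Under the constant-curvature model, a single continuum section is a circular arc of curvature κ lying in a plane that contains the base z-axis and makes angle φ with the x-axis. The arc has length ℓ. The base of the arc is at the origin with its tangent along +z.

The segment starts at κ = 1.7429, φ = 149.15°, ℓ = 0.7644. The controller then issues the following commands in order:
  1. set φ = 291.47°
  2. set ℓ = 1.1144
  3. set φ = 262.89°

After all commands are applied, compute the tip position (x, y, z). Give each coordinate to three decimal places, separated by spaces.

initial: κ=1.7429, φ=149.15°, ℓ=0.7644
cmd 1: set φ=291.47° → (κ,φ,ℓ)=(1.7429,291.47°,0.7644) → tip=(0.1604,-0.4078,0.5575)
cmd 2: set ℓ=1.1144 → (κ,φ,ℓ)=(1.7429,291.47°,1.1144) → tip=(0.2862,-0.7278,0.5346)
cmd 3: set φ=262.89° → (κ,φ,ℓ)=(1.7429,262.89°,1.1144) → tip=(-0.0968,-0.7760,0.5346)

-0.097 -0.776 0.535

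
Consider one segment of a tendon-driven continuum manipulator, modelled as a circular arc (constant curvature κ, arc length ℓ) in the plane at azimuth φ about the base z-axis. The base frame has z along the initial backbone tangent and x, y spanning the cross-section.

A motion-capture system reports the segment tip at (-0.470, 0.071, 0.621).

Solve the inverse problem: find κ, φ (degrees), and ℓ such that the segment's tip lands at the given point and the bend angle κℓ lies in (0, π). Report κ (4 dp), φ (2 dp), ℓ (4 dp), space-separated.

ρ = √(x²+y²) = √(-0.470² + 0.071²) = 0.47533
φ = atan2(y, x) mod 360° = atan2(0.071, -0.470) = 171.4096°
|p|² = ρ² + z² = 0.47533² + 0.621² = 0.61158
κ = 2ρ / |p|² = 2×0.47533 / 0.61158 = 1.55444
θ = 2·atan2(ρ, z) = 2·atan2(0.47533, 0.621) = 1.30661 rad
ℓ = θ/κ = 1.30661/1.55444 = 0.84057

1.5544 171.41 0.8406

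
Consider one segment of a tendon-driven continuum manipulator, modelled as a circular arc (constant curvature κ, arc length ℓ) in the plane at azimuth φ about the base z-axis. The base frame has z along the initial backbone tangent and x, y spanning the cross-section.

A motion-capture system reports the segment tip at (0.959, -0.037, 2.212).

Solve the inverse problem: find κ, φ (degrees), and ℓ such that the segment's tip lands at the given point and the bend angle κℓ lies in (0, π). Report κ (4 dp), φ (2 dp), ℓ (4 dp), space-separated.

0.3301 357.79 2.4799

ρ = √(x²+y²) = √(0.959² + -0.037²) = 0.95971
φ = atan2(y, x) mod 360° = atan2(-0.037, 0.959) = 357.7905°
|p|² = ρ² + z² = 0.95971² + 2.212² = 5.81399
κ = 2ρ / |p|² = 2×0.95971 / 5.81399 = 0.33014
θ = 2·atan2(ρ, z) = 2·atan2(0.95971, 2.212) = 0.81871 rad
ℓ = θ/κ = 0.81871/0.33014 = 2.47991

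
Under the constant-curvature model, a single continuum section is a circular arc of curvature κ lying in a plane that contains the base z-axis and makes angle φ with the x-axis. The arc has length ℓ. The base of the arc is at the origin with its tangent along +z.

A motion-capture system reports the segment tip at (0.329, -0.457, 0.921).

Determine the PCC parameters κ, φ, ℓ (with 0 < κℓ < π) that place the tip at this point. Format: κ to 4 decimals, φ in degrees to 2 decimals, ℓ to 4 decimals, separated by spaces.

ρ = √(x²+y²) = √(0.329² + -0.457²) = 0.56311
φ = atan2(y, x) mod 360° = atan2(-0.457, 0.329) = 305.7506°
|p|² = ρ² + z² = 0.56311² + 0.921² = 1.16533
κ = 2ρ / |p|² = 2×0.56311 / 1.16533 = 0.96643
θ = 2·atan2(ρ, z) = 2·atan2(0.56311, 0.921) = 1.09753 rad
ℓ = θ/κ = 1.09753/0.96643 = 1.13565

0.9664 305.75 1.1357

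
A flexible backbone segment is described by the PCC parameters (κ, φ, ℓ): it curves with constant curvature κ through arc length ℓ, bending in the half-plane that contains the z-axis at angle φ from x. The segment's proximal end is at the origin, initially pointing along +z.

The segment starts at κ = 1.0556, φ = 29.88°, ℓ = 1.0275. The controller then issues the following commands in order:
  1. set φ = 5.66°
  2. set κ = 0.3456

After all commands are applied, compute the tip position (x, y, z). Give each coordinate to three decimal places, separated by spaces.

initial: κ=1.0556, φ=29.88°, ℓ=1.0275
cmd 1: set φ=5.66° → (κ,φ,ℓ)=(1.0556,5.66°,1.0275) → tip=(0.5022,0.0498,0.8376)
cmd 2: set κ=0.3456 → (κ,φ,ℓ)=(0.3456,5.66°,1.0275) → tip=(0.1796,0.0178,1.0060)

0.180 0.018 1.006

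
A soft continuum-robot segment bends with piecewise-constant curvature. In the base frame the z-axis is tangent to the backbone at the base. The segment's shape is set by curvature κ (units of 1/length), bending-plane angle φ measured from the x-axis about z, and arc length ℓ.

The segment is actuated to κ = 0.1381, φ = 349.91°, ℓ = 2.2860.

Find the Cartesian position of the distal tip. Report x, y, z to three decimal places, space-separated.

θ = κ·ℓ = 0.1381 × 2.2860 = 0.31570 rad
ρ = (1 − cos θ)/κ = (1 − 0.95058)/0.1381 = 0.35785
z = sin θ / κ = 0.31048/0.1381 = 2.24822
x = ρ cos φ = 0.35785 × cos(349.91°) = 0.35232
y = ρ sin φ = 0.35785 × sin(349.91°) = -0.06269

0.352 -0.063 2.248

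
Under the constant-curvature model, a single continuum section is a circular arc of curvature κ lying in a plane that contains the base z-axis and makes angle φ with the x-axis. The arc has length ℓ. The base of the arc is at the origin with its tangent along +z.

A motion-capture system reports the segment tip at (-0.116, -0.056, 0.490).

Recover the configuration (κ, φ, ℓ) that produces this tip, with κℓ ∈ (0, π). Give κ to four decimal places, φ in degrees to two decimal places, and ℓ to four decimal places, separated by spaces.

1.0036 205.77 0.5123

ρ = √(x²+y²) = √(-0.116² + -0.056²) = 0.12881
φ = atan2(y, x) mod 360° = atan2(-0.056, -0.116) = 205.7693°
|p|² = ρ² + z² = 0.12881² + 0.490² = 0.25669
κ = 2ρ / |p|² = 2×0.12881 / 0.25669 = 1.00361
θ = 2·atan2(ρ, z) = 2·atan2(0.12881, 0.490) = 0.51412 rad
ℓ = θ/κ = 0.51412/1.00361 = 0.51227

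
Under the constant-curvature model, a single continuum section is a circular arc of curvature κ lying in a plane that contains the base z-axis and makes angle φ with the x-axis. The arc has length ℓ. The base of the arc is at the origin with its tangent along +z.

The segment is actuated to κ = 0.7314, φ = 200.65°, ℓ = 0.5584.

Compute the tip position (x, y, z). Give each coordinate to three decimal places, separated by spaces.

-0.105 -0.040 0.543

θ = κ·ℓ = 0.7314 × 0.5584 = 0.40841 rad
ρ = (1 − cos θ)/κ = (1 − 0.91775)/0.7314 = 0.11245
z = sin θ / κ = 0.39715/0.7314 = 0.54301
x = ρ cos φ = 0.11245 × cos(200.65°) = -0.10523
y = ρ sin φ = 0.11245 × sin(200.65°) = -0.03966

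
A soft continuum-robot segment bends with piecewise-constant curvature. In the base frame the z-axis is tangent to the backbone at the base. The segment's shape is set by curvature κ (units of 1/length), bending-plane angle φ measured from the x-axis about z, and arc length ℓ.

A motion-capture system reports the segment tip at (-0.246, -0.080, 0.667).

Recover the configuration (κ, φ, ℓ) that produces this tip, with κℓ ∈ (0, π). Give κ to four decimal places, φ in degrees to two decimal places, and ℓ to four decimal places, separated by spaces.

ρ = √(x²+y²) = √(-0.246² + -0.080²) = 0.25868
φ = atan2(y, x) mod 360° = atan2(-0.080, -0.246) = 198.0147°
|p|² = ρ² + z² = 0.25868² + 0.667² = 0.51181
κ = 2ρ / |p|² = 2×0.25868 / 0.51181 = 1.01086
θ = 2·atan2(ρ, z) = 2·atan2(0.25868, 0.667) = 0.73994 rad
ℓ = θ/κ = 0.73994/1.01086 = 0.73199

1.0109 198.01 0.7320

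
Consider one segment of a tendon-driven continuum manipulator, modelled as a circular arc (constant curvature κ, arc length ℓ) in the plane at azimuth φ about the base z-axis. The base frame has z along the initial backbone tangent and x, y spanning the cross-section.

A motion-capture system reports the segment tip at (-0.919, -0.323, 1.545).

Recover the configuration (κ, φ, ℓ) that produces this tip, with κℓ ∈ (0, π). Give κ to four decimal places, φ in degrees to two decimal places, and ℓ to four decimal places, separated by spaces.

ρ = √(x²+y²) = √(-0.919² + -0.323²) = 0.97411
φ = atan2(y, x) mod 360° = atan2(-0.323, -0.919) = 199.3650°
|p|² = ρ² + z² = 0.97411² + 1.545² = 3.33591
κ = 2ρ / |p|² = 2×0.97411 / 3.33591 = 0.58401
θ = 2·atan2(ρ, z) = 2·atan2(0.97411, 1.545) = 1.12508 rad
ℓ = θ/κ = 1.12508/0.58401 = 1.92646

0.5840 199.36 1.9265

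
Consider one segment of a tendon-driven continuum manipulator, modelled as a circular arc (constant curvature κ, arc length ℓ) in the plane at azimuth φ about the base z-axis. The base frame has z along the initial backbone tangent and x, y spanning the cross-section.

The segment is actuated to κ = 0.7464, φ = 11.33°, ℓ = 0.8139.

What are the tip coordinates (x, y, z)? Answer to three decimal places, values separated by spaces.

θ = κ·ℓ = 0.7464 × 0.8139 = 0.60749 rad
ρ = (1 − cos θ)/κ = (1 − 0.82108)/0.7464 = 0.23971
z = sin θ / κ = 0.57081/0.7464 = 0.76475
x = ρ cos φ = 0.23971 × cos(11.33°) = 0.23504
y = ρ sin φ = 0.23971 × sin(11.33°) = 0.04709

0.235 0.047 0.765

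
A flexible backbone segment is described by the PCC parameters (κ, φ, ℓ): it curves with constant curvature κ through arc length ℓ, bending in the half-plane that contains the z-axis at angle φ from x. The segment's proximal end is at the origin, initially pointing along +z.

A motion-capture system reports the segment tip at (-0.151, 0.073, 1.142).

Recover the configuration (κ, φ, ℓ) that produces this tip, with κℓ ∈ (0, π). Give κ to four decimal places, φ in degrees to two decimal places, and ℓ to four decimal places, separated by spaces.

0.2518 154.20 1.1584

ρ = √(x²+y²) = √(-0.151² + 0.073²) = 0.16772
φ = atan2(y, x) mod 360° = atan2(0.073, -0.151) = 154.1988°
|p|² = ρ² + z² = 0.16772² + 1.142² = 1.33229
κ = 2ρ / |p|² = 2×0.16772 / 1.33229 = 0.25178
θ = 2·atan2(ρ, z) = 2·atan2(0.16772, 1.142) = 0.29165 rad
ℓ = θ/κ = 0.29165/0.25178 = 1.15835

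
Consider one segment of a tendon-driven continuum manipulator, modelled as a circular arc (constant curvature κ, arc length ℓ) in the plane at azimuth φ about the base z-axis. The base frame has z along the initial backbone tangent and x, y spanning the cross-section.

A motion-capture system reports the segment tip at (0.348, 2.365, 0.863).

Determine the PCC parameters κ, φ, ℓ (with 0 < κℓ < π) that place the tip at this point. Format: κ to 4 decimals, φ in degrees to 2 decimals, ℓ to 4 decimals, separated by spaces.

ρ = √(x²+y²) = √(0.348² + 2.365²) = 2.39047
φ = atan2(y, x) mod 360° = atan2(2.365, 0.348) = 81.6292°
|p|² = ρ² + z² = 2.39047² + 0.863² = 6.45910
κ = 2ρ / |p|² = 2×2.39047 / 6.45910 = 0.74019
θ = 2·atan2(ρ, z) = 2·atan2(2.39047, 0.863) = 2.44868 rad
ℓ = θ/κ = 2.44868/0.74019 = 3.30820

0.7402 81.63 3.3082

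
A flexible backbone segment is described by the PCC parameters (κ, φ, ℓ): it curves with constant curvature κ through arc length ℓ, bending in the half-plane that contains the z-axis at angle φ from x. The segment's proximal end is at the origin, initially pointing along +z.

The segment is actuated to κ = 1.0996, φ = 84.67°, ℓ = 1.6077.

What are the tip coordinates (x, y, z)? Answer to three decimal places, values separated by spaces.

θ = κ·ℓ = 1.0996 × 1.6077 = 1.76783 rad
ρ = (1 − cos θ)/κ = (1 − -0.19576)/1.0996 = 1.08745
z = sin θ / κ = 0.98065/1.0996 = 0.89183
x = ρ cos φ = 1.08745 × cos(84.67°) = 0.10102
y = ρ sin φ = 1.08745 × sin(84.67°) = 1.08275

0.101 1.083 0.892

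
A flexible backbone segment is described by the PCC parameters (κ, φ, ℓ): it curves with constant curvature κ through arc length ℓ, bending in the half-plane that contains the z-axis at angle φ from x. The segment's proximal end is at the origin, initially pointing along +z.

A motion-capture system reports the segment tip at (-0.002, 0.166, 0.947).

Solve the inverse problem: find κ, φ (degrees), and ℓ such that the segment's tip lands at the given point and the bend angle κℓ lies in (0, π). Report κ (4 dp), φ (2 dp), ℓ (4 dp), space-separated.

0.3592 90.69 0.9663

ρ = √(x²+y²) = √(-0.002² + 0.166²) = 0.16601
φ = atan2(y, x) mod 360° = atan2(0.166, -0.002) = 90.6903°
|p|² = ρ² + z² = 0.16601² + 0.947² = 0.92437
κ = 2ρ / |p|² = 2×0.16601 / 0.92437 = 0.35919
θ = 2·atan2(ρ, z) = 2·atan2(0.16601, 0.947) = 0.34708 rad
ℓ = θ/κ = 0.34708/0.35919 = 0.96628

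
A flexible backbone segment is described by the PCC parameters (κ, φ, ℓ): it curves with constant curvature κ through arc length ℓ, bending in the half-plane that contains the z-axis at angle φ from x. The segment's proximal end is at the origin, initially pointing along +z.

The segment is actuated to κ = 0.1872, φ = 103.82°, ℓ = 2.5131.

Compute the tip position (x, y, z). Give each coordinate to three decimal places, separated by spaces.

θ = κ·ℓ = 0.1872 × 2.5131 = 0.47045 rad
ρ = (1 − cos θ)/κ = (1 − 0.89136)/0.1872 = 0.58032
z = sin θ / κ = 0.45329/0.1872 = 2.42142
x = ρ cos φ = 0.58032 × cos(103.82°) = -0.13862
y = ρ sin φ = 0.58032 × sin(103.82°) = 0.56352

-0.139 0.564 2.421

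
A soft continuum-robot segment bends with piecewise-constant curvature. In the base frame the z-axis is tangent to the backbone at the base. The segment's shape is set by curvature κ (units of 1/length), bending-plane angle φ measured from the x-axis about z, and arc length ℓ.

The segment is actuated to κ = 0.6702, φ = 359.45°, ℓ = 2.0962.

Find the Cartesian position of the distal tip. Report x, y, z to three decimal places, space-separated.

θ = κ·ℓ = 0.6702 × 2.0962 = 1.40487 rad
ρ = (1 − cos θ)/κ = (1 − 0.16516)/0.6702 = 1.24565
z = sin θ / κ = 0.98627/0.6702 = 1.47160
x = ρ cos φ = 1.24565 × cos(359.45°) = 1.24560
y = ρ sin φ = 1.24565 × sin(359.45°) = -0.01196

1.246 -0.012 1.472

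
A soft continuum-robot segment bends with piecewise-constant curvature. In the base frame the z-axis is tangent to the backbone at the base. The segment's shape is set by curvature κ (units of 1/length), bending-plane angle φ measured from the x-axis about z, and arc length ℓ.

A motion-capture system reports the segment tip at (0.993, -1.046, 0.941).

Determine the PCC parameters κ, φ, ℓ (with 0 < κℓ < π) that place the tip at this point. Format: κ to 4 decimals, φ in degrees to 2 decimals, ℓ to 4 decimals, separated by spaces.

ρ = √(x²+y²) = √(0.993² + -1.046²) = 1.44228
φ = atan2(y, x) mod 360° = atan2(-1.046, 0.993) = 313.5110°
|p|² = ρ² + z² = 1.44228² + 0.941² = 2.96565
κ = 2ρ / |p|² = 2×1.44228 / 2.96565 = 0.97266
θ = 2·atan2(ρ, z) = 2·atan2(1.44228, 0.941) = 1.98542 rad
ℓ = θ/κ = 1.98542/0.97266 = 2.04123

0.9727 313.51 2.0412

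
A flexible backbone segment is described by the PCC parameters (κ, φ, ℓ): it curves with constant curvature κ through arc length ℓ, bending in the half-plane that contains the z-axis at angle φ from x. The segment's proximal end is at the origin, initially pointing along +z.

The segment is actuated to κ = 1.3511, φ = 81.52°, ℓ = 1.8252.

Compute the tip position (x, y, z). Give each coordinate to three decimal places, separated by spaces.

0.194 1.303 0.463

θ = κ·ℓ = 1.3511 × 1.8252 = 2.46603 rad
ρ = (1 − cos θ)/κ = (1 − -0.78035)/1.3511 = 1.31771
z = sin θ / κ = 0.62534/1.3511 = 0.46284
x = ρ cos φ = 1.31771 × cos(81.52°) = 0.19431
y = ρ sin φ = 1.31771 × sin(81.52°) = 1.30330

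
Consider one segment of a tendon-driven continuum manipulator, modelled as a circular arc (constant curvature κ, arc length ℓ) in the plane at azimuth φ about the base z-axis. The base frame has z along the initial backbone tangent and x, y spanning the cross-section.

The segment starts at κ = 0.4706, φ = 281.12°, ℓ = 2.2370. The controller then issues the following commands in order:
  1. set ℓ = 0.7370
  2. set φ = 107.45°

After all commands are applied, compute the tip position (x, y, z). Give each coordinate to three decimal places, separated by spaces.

initial: κ=0.4706, φ=281.12°, ℓ=2.2370
cmd 1: set ℓ=0.7370 → (κ,φ,ℓ)=(0.4706,281.12°,0.7370) → tip=(0.0244,-0.1242,0.7223)
cmd 2: set φ=107.45° → (κ,φ,ℓ)=(0.4706,107.45°,0.7370) → tip=(-0.0379,0.1207,0.7223)

-0.038 0.121 0.722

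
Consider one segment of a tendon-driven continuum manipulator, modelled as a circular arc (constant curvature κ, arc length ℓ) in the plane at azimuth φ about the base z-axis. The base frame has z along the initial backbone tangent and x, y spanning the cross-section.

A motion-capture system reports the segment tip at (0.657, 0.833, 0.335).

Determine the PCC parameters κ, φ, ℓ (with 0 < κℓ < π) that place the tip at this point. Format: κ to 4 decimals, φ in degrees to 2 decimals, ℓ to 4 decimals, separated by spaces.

ρ = √(x²+y²) = √(0.657² + 0.833²) = 1.06091
φ = atan2(y, x) mod 360° = atan2(0.833, 0.657) = 51.7366°
|p|² = ρ² + z² = 1.06091² + 0.335² = 1.23776
κ = 2ρ / |p|² = 2×1.06091 / 1.23776 = 1.71424
θ = 2·atan2(ρ, z) = 2·atan2(1.06091, 0.335) = 2.52988 rad
ℓ = θ/κ = 2.52988/1.71424 = 1.47580

1.7142 51.74 1.4758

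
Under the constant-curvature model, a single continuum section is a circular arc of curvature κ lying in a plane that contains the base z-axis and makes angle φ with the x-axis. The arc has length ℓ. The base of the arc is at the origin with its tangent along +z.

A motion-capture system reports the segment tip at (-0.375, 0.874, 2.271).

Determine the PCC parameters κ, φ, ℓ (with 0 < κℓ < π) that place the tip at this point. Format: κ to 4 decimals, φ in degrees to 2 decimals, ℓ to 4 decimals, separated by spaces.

ρ = √(x²+y²) = √(-0.375² + 0.874²) = 0.95105
φ = atan2(y, x) mod 360° = atan2(0.874, -0.375) = 113.2223°
|p|² = ρ² + z² = 0.95105² + 2.271² = 6.06194
κ = 2ρ / |p|² = 2×0.95105 / 6.06194 = 0.31378
θ = 2·atan2(ρ, z) = 2·atan2(0.95105, 2.271) = 0.79318 rad
ℓ = θ/κ = 0.79318/0.31378 = 2.52785

0.3138 113.22 2.5278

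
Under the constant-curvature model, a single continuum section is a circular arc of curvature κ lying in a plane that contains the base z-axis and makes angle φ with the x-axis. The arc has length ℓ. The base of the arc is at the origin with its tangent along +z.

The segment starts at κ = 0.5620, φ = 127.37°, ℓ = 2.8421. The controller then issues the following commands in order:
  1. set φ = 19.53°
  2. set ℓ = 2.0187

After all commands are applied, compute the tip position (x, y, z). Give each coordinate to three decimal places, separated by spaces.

0.968 0.343 1.613

initial: κ=0.5620, φ=127.37°, ℓ=2.8421
cmd 1: set φ=19.53° → (κ,φ,ℓ)=(0.5620,19.53°,2.8421) → tip=(1.7214,0.6106,1.7787)
cmd 2: set ℓ=2.0187 → (κ,φ,ℓ)=(0.5620,19.53°,2.0187) → tip=(0.9683,0.3435,1.6127)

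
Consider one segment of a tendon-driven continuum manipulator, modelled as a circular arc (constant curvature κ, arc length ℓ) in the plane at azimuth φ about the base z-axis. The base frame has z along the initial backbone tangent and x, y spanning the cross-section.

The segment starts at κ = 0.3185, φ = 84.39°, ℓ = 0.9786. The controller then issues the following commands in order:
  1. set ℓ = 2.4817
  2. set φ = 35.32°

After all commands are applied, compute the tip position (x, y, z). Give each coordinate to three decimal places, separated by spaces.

initial: κ=0.3185, φ=84.39°, ℓ=0.9786
cmd 1: set ℓ=2.4817 → (κ,φ,ℓ)=(0.3185,84.39°,2.4817) → tip=(0.0910,0.9263,2.2312)
cmd 2: set φ=35.32° → (κ,φ,ℓ)=(0.3185,35.32°,2.4817) → tip=(0.7595,0.5381,2.2312)

0.759 0.538 2.231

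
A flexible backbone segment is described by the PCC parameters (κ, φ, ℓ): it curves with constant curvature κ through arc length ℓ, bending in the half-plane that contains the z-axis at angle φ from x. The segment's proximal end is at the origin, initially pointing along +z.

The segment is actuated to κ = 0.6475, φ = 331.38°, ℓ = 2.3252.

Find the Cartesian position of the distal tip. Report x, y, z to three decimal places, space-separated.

1.267 -0.692 1.541

θ = κ·ℓ = 0.6475 × 2.3252 = 1.50557 rad
ρ = (1 − cos θ)/κ = (1 − 0.06518)/0.6475 = 1.44373
z = sin θ / κ = 0.99787/0.6475 = 1.54112
x = ρ cos φ = 1.44373 × cos(331.38°) = 1.26733
y = ρ sin φ = 1.44373 × sin(331.38°) = -0.69155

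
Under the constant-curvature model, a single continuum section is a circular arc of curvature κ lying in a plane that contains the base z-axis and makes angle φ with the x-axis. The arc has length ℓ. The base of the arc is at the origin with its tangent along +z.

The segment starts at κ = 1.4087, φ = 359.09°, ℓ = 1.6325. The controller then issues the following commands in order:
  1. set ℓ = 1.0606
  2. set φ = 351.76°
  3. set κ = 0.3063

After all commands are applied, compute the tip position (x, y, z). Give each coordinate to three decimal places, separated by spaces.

0.169 -0.024 1.042

initial: κ=1.4087, φ=359.09°, ℓ=1.6325
cmd 1: set ℓ=1.0606 → (κ,φ,ℓ)=(1.4087,359.09°,1.0606) → tip=(0.6554,-0.0104,0.7078)
cmd 2: set φ=351.76° → (κ,φ,ℓ)=(1.4087,351.76°,1.0606) → tip=(0.6487,-0.0939,0.7078)
cmd 3: set κ=0.3063 → (κ,φ,ℓ)=(0.3063,351.76°,1.0606) → tip=(0.1690,-0.0245,1.0420)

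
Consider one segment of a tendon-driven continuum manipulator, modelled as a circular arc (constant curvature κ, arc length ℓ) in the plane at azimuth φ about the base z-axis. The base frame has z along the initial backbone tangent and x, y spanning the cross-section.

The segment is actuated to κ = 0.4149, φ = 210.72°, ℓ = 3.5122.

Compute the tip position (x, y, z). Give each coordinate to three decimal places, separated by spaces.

θ = κ·ℓ = 0.4149 × 3.5122 = 1.45721 rad
ρ = (1 − cos θ)/κ = (1 − 0.11334)/0.4149 = 2.13704
z = sin θ / κ = 0.99356/0.4149 = 2.39469
x = ρ cos φ = 2.13704 × cos(210.72°) = -1.83716
y = ρ sin φ = 2.13704 × sin(210.72°) = -1.09169

-1.837 -1.092 2.395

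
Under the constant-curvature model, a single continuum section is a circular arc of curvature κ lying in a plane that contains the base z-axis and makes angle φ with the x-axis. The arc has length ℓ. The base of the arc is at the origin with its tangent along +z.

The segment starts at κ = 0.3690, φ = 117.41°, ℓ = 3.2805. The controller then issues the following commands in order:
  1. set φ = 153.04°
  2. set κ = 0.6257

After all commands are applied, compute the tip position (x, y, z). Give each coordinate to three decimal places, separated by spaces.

initial: κ=0.3690, φ=117.41°, ℓ=3.2805
cmd 1: set φ=153.04° → (κ,φ,ℓ)=(0.3690,153.04°,3.2805) → tip=(-1.5639,0.7955,2.5360)
cmd 2: set κ=0.6257 → (κ,φ,ℓ)=(0.6257,153.04°,3.2805) → tip=(-2.0846,1.0603,1.4163)

-2.085 1.060 1.416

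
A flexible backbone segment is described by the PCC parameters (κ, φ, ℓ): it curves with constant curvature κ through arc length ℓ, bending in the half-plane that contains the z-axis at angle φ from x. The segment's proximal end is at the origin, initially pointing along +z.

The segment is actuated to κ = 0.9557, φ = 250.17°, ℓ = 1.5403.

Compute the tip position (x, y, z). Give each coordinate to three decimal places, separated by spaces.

-0.320 -0.887 1.041

θ = κ·ℓ = 0.9557 × 1.5403 = 1.47206 rad
ρ = (1 − cos θ)/κ = (1 − 0.09857)/0.9557 = 0.94321
z = sin θ / κ = 0.99513/0.9557 = 1.04126
x = ρ cos φ = 0.94321 × cos(250.17°) = -0.31997
y = ρ sin φ = 0.94321 × sin(250.17°) = -0.88728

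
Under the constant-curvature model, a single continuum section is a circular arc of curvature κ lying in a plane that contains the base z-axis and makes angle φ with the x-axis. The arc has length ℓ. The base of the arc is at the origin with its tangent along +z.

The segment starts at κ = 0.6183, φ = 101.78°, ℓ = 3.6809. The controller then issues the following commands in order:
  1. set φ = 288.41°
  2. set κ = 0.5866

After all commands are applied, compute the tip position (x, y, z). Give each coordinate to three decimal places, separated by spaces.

initial: κ=0.6183, φ=101.78°, ℓ=3.6809
cmd 1: set φ=288.41° → (κ,φ,ℓ)=(0.6183,288.41°,3.6809) → tip=(0.8418,-2.5291,1.2317)
cmd 2: set κ=0.5866 → (κ,φ,ℓ)=(0.5866,288.41°,3.6809) → tip=(0.8372,-2.5153,1.4180)

0.837 -2.515 1.418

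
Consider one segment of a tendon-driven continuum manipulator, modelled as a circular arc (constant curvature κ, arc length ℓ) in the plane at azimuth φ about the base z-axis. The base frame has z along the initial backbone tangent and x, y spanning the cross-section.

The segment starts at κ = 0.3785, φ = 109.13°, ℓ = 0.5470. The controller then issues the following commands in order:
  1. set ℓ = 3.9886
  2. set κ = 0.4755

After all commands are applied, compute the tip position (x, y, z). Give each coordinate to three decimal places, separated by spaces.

initial: κ=0.3785, φ=109.13°, ℓ=0.5470
cmd 1: set ℓ=3.9886 → (κ,φ,ℓ)=(0.3785,109.13°,3.9886) → tip=(-0.8129,2.3437,2.6371)
cmd 2: set κ=0.4755 → (κ,φ,ℓ)=(0.4755,109.13°,3.9886) → tip=(-0.9098,2.6228,1.9924)

-0.910 2.623 1.992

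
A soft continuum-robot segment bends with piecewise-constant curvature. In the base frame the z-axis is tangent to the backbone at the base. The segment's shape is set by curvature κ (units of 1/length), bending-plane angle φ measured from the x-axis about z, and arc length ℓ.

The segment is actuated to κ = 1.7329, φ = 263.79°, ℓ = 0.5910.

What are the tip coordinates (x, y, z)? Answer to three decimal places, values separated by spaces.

θ = κ·ℓ = 1.7329 × 0.5910 = 1.02414 rad
ρ = (1 − cos θ)/κ = (1 − 0.51983)/1.7329 = 0.27709
z = sin θ / κ = 0.85427/1.7329 = 0.49297
x = ρ cos φ = 0.27709 × cos(263.79°) = -0.02997
y = ρ sin φ = 0.27709 × sin(263.79°) = -0.27546

-0.030 -0.275 0.493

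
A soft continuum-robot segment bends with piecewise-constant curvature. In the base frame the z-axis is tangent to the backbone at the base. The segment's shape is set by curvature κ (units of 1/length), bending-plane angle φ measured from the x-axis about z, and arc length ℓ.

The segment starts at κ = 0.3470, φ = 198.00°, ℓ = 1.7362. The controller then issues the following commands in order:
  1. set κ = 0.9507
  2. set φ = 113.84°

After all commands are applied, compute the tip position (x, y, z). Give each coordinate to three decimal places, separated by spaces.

-0.459 1.039 1.049

initial: κ=0.3470, φ=198.00°, ℓ=1.7362
cmd 1: set κ=0.9507 → (κ,φ,ℓ)=(0.9507,198.00°,1.7362) → tip=(-1.0801,-0.3510,1.0485)
cmd 2: set φ=113.84° → (κ,φ,ℓ)=(0.9507,113.84°,1.7362) → tip=(-0.4590,1.0388,1.0485)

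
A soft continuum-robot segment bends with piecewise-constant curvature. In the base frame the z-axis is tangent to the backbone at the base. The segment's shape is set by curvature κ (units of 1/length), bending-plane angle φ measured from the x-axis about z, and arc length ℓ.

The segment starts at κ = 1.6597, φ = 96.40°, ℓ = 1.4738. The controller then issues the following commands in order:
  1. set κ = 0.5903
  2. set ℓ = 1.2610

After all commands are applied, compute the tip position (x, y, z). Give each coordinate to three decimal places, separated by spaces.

initial: κ=1.6597, φ=96.40°, ℓ=1.4738
cmd 1: set κ=0.5903 → (κ,φ,ℓ)=(0.5903,96.40°,1.4738) → tip=(-0.0671,0.5979,1.2948)
cmd 2: set ℓ=1.2610 → (κ,φ,ℓ)=(0.5903,96.40°,1.2610) → tip=(-0.0499,0.4453,1.1477)

-0.050 0.445 1.148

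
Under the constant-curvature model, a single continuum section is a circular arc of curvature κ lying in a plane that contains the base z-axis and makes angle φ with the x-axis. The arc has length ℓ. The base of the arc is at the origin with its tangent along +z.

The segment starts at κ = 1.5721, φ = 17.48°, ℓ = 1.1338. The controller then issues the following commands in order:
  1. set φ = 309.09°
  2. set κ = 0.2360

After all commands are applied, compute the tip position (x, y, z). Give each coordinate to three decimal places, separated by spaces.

0.095 -0.117 1.120

initial: κ=1.5721, φ=17.48°, ℓ=1.1338
cmd 1: set φ=309.09° → (κ,φ,ℓ)=(1.5721,309.09°,1.1338) → tip=(0.4853,-0.5974,0.6219)
cmd 2: set κ=0.2360 → (κ,φ,ℓ)=(0.2360,309.09°,1.1338) → tip=(0.0951,-0.1170,1.1203)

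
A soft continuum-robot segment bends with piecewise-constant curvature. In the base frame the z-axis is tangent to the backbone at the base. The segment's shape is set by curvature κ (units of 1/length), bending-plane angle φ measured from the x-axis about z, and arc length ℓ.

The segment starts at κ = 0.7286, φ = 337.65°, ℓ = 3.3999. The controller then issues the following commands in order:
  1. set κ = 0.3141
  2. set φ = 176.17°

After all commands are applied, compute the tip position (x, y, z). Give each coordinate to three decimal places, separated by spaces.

initial: κ=0.7286, φ=337.65°, ℓ=3.3999
cmd 1: set κ=0.3141 → (κ,φ,ℓ)=(0.3141,337.65°,3.3999) → tip=(1.5254,-0.6272,2.7895)
cmd 2: set φ=176.17° → (κ,φ,ℓ)=(0.3141,176.17°,3.3999) → tip=(-1.6456,0.1102,2.7895)

-1.646 0.110 2.790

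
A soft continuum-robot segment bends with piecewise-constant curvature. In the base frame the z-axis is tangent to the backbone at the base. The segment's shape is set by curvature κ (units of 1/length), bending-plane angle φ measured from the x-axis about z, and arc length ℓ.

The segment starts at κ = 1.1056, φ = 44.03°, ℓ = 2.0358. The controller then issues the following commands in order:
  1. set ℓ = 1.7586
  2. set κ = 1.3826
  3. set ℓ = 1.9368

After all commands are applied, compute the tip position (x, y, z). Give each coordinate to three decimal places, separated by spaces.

0.985 0.952 0.324

initial: κ=1.1056, φ=44.03°, ℓ=2.0358
cmd 1: set ℓ=1.7586 → (κ,φ,ℓ)=(1.1056,44.03°,1.7586) → tip=(0.8876,0.8580,0.8421)
cmd 2: set κ=1.3826 → (κ,φ,ℓ)=(1.3826,44.03°,1.7586) → tip=(0.9143,0.8839,0.4715)
cmd 3: set ℓ=1.9368 → (κ,φ,ℓ)=(1.3826,44.03°,1.9368) → tip=(0.9851,0.9523,0.3235)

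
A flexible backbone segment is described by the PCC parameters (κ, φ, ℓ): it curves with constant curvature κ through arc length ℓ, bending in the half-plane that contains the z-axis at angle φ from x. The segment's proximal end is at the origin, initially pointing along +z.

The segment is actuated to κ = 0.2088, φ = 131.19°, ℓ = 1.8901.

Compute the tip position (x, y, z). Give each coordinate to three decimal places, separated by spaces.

θ = κ·ℓ = 0.2088 × 1.8901 = 0.39465 rad
ρ = (1 − cos θ)/κ = (1 − 0.92313)/0.2088 = 0.36815
z = sin θ / κ = 0.38449/0.2088 = 1.84142
x = ρ cos φ = 0.36815 × cos(131.19°) = -0.24245
y = ρ sin φ = 0.36815 × sin(131.19°) = 0.27704

-0.242 0.277 1.841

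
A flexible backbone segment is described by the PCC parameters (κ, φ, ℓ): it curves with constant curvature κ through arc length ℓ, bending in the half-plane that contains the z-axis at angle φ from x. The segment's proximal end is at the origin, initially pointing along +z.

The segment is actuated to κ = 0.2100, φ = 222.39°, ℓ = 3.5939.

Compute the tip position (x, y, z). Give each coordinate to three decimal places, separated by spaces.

-0.955 -0.872 3.262

θ = κ·ℓ = 0.2100 × 3.5939 = 0.75472 rad
ρ = (1 − cos θ)/κ = (1 − 0.72846)/0.2100 = 1.29303
z = sin θ / κ = 0.68508/0.2100 = 3.26230
x = ρ cos φ = 1.29303 × cos(222.39°) = -0.95500
y = ρ sin φ = 1.29303 × sin(222.39°) = -0.87173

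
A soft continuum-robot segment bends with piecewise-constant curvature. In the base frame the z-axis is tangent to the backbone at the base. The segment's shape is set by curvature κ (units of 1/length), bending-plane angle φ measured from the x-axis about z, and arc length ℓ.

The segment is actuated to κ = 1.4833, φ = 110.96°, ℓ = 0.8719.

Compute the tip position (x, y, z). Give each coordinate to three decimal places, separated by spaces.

θ = κ·ℓ = 1.4833 × 0.8719 = 1.29329 rad
ρ = (1 − cos θ)/κ = (1 − 0.27396)/1.4833 = 0.48948
z = sin θ / κ = 0.96174/1.4833 = 0.64838
x = ρ cos φ = 0.48948 × cos(110.96°) = -0.17509
y = ρ sin φ = 0.48948 × sin(110.96°) = 0.45709

-0.175 0.457 0.648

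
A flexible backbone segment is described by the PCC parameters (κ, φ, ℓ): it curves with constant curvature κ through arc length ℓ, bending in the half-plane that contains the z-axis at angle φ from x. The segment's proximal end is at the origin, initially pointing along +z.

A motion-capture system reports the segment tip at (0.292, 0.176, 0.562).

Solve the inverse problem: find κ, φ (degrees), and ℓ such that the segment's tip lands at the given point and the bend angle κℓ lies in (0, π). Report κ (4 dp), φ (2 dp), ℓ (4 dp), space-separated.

1.5781 31.08 0.6911

ρ = √(x²+y²) = √(0.292² + 0.176²) = 0.34094
φ = atan2(y, x) mod 360° = atan2(0.176, 0.292) = 31.0790°
|p|² = ρ² + z² = 0.34094² + 0.562² = 0.43208
κ = 2ρ / |p|² = 2×0.34094 / 0.43208 = 1.57812
θ = 2·atan2(ρ, z) = 2·atan2(0.34094, 0.562) = 1.09060 rad
ℓ = θ/κ = 1.09060/1.57812 = 0.69107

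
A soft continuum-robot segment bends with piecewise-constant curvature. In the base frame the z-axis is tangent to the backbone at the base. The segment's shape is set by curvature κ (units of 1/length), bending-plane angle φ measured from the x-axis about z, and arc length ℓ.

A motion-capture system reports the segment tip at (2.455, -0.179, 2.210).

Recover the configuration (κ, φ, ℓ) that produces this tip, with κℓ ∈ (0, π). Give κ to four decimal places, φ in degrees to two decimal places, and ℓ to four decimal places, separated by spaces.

ρ = √(x²+y²) = √(2.455² + -0.179²) = 2.46152
φ = atan2(y, x) mod 360° = atan2(-0.179, 2.455) = 355.8298°
|p|² = ρ² + z² = 2.46152² + 2.210² = 10.94317
κ = 2ρ / |p|² = 2×2.46152 / 10.94317 = 0.44987
θ = 2·atan2(ρ, z) = 2·atan2(2.46152, 2.210) = 1.67837 rad
ℓ = θ/κ = 1.67837/0.44987 = 3.73077

0.4499 355.83 3.7308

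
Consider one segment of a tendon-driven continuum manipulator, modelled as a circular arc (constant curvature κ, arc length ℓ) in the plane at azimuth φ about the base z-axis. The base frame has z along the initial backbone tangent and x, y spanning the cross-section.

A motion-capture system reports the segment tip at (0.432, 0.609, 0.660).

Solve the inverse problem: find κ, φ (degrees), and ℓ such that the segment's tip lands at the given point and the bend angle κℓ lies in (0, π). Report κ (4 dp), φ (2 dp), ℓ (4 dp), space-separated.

1.5037 54.65 1.1265

ρ = √(x²+y²) = √(0.432² + 0.609²) = 0.74666
φ = atan2(y, x) mod 360° = atan2(0.609, 0.432) = 54.6497°
|p|² = ρ² + z² = 0.74666² + 0.660² = 0.99310
κ = 2ρ / |p|² = 2×0.74666 / 0.99310 = 1.50369
θ = 2·atan2(ρ, z) = 2·atan2(0.74666, 0.660) = 1.69386 rad
ℓ = θ/κ = 1.69386/1.50369 = 1.12647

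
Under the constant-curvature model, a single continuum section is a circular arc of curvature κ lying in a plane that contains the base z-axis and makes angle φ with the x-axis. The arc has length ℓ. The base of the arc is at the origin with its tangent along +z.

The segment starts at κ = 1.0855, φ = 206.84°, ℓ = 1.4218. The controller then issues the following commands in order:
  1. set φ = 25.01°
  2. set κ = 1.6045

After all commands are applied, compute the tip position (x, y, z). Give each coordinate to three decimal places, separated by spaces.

0.933 0.435 0.472

initial: κ=1.0855, φ=206.84°, ℓ=1.4218
cmd 1: set φ=25.01° → (κ,φ,ℓ)=(1.0855,25.01°,1.4218) → tip=(0.8120,0.3788,0.9209)
cmd 2: set κ=1.6045 → (κ,φ,ℓ)=(1.6045,25.01°,1.4218) → tip=(0.9332,0.4353,0.4725)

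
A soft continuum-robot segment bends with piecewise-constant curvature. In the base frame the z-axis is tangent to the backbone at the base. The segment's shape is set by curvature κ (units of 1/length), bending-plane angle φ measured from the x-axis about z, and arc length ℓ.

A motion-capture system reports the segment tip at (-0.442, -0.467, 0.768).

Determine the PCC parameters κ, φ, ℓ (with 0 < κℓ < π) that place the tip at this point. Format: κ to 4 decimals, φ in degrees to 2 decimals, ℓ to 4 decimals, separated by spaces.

1.2818 226.58 1.0876

ρ = √(x²+y²) = √(-0.442² + -0.467²) = 0.64300
φ = atan2(y, x) mod 360° = atan2(-0.467, -0.442) = 226.5754°
|p|² = ρ² + z² = 0.64300² + 0.768² = 1.00328
κ = 2ρ / |p|² = 2×0.64300 / 1.00328 = 1.28181
θ = 2·atan2(ρ, z) = 2·atan2(0.64300, 0.768) = 1.39408 rad
ℓ = θ/κ = 1.39408/1.28181 = 1.08759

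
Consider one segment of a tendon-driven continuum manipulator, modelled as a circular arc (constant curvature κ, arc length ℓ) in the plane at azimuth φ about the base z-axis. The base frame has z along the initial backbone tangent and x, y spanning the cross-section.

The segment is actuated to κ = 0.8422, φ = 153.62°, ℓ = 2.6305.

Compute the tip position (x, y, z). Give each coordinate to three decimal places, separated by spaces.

-1.703 0.845 0.949

θ = κ·ℓ = 0.8422 × 2.6305 = 2.21541 rad
ρ = (1 − cos θ)/κ = (1 − -0.60089)/0.8422 = 1.90084
z = sin θ / κ = 0.79933/0.8422 = 0.94910
x = ρ cos φ = 1.90084 × cos(153.62°) = -1.70290
y = ρ sin φ = 1.90084 × sin(153.62°) = 0.84459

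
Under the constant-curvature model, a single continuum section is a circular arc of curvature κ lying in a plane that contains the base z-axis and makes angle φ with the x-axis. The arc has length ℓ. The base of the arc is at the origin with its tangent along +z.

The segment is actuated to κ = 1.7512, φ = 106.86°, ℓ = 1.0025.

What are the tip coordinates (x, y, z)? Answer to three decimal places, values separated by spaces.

-0.196 0.647 0.561

θ = κ·ℓ = 1.7512 × 1.0025 = 1.75558 rad
ρ = (1 − cos θ)/κ = (1 − -0.18373)/1.7512 = 0.67595
z = sin θ / κ = 0.98298/1.7512 = 0.56132
x = ρ cos φ = 0.67595 × cos(106.86°) = -0.19605
y = ρ sin φ = 0.67595 × sin(106.86°) = 0.64690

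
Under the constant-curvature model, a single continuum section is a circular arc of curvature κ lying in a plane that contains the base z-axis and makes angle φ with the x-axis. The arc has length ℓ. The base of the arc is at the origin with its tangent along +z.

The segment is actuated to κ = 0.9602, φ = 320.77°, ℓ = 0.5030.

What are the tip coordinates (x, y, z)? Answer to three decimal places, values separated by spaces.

θ = κ·ℓ = 0.9602 × 0.5030 = 0.48298 rad
ρ = (1 − cos θ)/κ = (1 − 0.88561)/0.9602 = 0.11913
z = sin θ / κ = 0.46442/0.9602 = 0.48367
x = ρ cos φ = 0.11913 × cos(320.77°) = 0.09228
y = ρ sin φ = 0.11913 × sin(320.77°) = -0.07534

0.092 -0.075 0.484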